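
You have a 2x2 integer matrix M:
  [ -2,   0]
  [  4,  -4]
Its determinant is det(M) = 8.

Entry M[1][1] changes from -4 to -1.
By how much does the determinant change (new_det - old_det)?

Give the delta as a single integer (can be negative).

Cofactor C_11 = -2
Entry delta = -1 - -4 = 3
Det delta = entry_delta * cofactor = 3 * -2 = -6

Answer: -6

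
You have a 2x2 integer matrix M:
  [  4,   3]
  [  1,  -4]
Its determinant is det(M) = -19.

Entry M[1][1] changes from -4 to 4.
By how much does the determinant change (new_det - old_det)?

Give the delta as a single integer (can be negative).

Answer: 32

Derivation:
Cofactor C_11 = 4
Entry delta = 4 - -4 = 8
Det delta = entry_delta * cofactor = 8 * 4 = 32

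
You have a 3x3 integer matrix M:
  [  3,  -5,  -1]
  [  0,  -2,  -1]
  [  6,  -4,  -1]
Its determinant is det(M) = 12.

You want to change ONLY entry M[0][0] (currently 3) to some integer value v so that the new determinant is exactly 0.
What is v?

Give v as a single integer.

Answer: 9

Derivation:
det is linear in entry M[0][0]: det = old_det + (v - 3) * C_00
Cofactor C_00 = -2
Want det = 0: 12 + (v - 3) * -2 = 0
  (v - 3) = -12 / -2 = 6
  v = 3 + (6) = 9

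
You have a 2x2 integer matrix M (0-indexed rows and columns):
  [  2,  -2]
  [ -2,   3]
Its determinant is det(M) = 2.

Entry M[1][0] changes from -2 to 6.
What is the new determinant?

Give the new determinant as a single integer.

det is linear in row 1: changing M[1][0] by delta changes det by delta * cofactor(1,0).
Cofactor C_10 = (-1)^(1+0) * minor(1,0) = 2
Entry delta = 6 - -2 = 8
Det delta = 8 * 2 = 16
New det = 2 + 16 = 18

Answer: 18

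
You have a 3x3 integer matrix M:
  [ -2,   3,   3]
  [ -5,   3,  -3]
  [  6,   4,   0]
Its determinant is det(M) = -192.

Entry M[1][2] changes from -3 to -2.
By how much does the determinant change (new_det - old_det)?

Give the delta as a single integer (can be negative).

Answer: 26

Derivation:
Cofactor C_12 = 26
Entry delta = -2 - -3 = 1
Det delta = entry_delta * cofactor = 1 * 26 = 26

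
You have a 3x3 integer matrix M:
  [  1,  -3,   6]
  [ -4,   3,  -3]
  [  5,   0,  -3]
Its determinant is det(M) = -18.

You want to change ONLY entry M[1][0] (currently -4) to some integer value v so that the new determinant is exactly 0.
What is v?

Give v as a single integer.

det is linear in entry M[1][0]: det = old_det + (v - -4) * C_10
Cofactor C_10 = -9
Want det = 0: -18 + (v - -4) * -9 = 0
  (v - -4) = 18 / -9 = -2
  v = -4 + (-2) = -6

Answer: -6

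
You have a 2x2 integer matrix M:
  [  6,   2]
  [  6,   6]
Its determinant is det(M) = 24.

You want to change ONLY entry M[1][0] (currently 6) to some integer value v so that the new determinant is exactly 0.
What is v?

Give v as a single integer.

Answer: 18

Derivation:
det is linear in entry M[1][0]: det = old_det + (v - 6) * C_10
Cofactor C_10 = -2
Want det = 0: 24 + (v - 6) * -2 = 0
  (v - 6) = -24 / -2 = 12
  v = 6 + (12) = 18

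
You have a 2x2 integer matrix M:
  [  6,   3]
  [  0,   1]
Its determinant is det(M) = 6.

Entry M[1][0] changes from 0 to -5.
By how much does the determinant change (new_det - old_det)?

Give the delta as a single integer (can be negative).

Answer: 15

Derivation:
Cofactor C_10 = -3
Entry delta = -5 - 0 = -5
Det delta = entry_delta * cofactor = -5 * -3 = 15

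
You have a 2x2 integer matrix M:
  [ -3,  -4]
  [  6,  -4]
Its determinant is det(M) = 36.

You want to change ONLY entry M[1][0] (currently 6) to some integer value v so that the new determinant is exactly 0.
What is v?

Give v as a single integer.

det is linear in entry M[1][0]: det = old_det + (v - 6) * C_10
Cofactor C_10 = 4
Want det = 0: 36 + (v - 6) * 4 = 0
  (v - 6) = -36 / 4 = -9
  v = 6 + (-9) = -3

Answer: -3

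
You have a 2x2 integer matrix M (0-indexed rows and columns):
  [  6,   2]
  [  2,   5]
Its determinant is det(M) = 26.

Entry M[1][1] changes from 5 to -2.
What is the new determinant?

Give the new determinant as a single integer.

det is linear in row 1: changing M[1][1] by delta changes det by delta * cofactor(1,1).
Cofactor C_11 = (-1)^(1+1) * minor(1,1) = 6
Entry delta = -2 - 5 = -7
Det delta = -7 * 6 = -42
New det = 26 + -42 = -16

Answer: -16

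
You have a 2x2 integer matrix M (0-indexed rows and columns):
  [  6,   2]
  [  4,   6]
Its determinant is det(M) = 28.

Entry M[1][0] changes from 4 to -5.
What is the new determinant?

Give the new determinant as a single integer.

det is linear in row 1: changing M[1][0] by delta changes det by delta * cofactor(1,0).
Cofactor C_10 = (-1)^(1+0) * minor(1,0) = -2
Entry delta = -5 - 4 = -9
Det delta = -9 * -2 = 18
New det = 28 + 18 = 46

Answer: 46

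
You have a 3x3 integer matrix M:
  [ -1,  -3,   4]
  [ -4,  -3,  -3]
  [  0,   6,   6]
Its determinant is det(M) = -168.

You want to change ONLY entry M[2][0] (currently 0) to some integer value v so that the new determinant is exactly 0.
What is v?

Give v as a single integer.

Answer: 8

Derivation:
det is linear in entry M[2][0]: det = old_det + (v - 0) * C_20
Cofactor C_20 = 21
Want det = 0: -168 + (v - 0) * 21 = 0
  (v - 0) = 168 / 21 = 8
  v = 0 + (8) = 8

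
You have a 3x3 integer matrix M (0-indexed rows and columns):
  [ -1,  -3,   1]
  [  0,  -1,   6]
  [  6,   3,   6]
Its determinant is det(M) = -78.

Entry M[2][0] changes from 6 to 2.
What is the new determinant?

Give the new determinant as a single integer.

det is linear in row 2: changing M[2][0] by delta changes det by delta * cofactor(2,0).
Cofactor C_20 = (-1)^(2+0) * minor(2,0) = -17
Entry delta = 2 - 6 = -4
Det delta = -4 * -17 = 68
New det = -78 + 68 = -10

Answer: -10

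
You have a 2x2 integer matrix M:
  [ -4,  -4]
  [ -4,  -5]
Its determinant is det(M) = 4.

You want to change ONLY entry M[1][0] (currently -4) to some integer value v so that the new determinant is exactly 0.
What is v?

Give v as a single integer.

det is linear in entry M[1][0]: det = old_det + (v - -4) * C_10
Cofactor C_10 = 4
Want det = 0: 4 + (v - -4) * 4 = 0
  (v - -4) = -4 / 4 = -1
  v = -4 + (-1) = -5

Answer: -5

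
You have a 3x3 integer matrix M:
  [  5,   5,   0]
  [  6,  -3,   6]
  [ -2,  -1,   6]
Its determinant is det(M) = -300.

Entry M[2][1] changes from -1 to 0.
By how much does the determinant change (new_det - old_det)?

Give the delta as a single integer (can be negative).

Answer: -30

Derivation:
Cofactor C_21 = -30
Entry delta = 0 - -1 = 1
Det delta = entry_delta * cofactor = 1 * -30 = -30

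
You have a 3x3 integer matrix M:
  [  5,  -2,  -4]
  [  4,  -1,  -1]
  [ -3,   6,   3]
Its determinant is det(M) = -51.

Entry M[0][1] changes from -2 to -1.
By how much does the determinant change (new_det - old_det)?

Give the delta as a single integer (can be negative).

Cofactor C_01 = -9
Entry delta = -1 - -2 = 1
Det delta = entry_delta * cofactor = 1 * -9 = -9

Answer: -9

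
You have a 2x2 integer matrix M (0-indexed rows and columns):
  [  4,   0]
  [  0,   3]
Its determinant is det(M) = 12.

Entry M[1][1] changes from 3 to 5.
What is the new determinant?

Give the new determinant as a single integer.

det is linear in row 1: changing M[1][1] by delta changes det by delta * cofactor(1,1).
Cofactor C_11 = (-1)^(1+1) * minor(1,1) = 4
Entry delta = 5 - 3 = 2
Det delta = 2 * 4 = 8
New det = 12 + 8 = 20

Answer: 20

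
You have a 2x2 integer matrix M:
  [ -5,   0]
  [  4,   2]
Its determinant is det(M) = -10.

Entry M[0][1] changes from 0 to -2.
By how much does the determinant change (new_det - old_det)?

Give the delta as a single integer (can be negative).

Cofactor C_01 = -4
Entry delta = -2 - 0 = -2
Det delta = entry_delta * cofactor = -2 * -4 = 8

Answer: 8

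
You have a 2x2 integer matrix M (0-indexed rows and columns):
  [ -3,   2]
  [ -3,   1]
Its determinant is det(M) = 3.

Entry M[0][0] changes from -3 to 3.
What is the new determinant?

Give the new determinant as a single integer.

Answer: 9

Derivation:
det is linear in row 0: changing M[0][0] by delta changes det by delta * cofactor(0,0).
Cofactor C_00 = (-1)^(0+0) * minor(0,0) = 1
Entry delta = 3 - -3 = 6
Det delta = 6 * 1 = 6
New det = 3 + 6 = 9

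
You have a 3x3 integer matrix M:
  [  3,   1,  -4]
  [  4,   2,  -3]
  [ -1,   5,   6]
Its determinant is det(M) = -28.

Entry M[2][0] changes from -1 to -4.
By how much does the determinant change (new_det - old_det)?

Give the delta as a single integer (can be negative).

Cofactor C_20 = 5
Entry delta = -4 - -1 = -3
Det delta = entry_delta * cofactor = -3 * 5 = -15

Answer: -15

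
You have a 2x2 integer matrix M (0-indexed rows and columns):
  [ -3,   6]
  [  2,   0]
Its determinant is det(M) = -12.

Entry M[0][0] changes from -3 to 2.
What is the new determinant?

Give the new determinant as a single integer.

Answer: -12

Derivation:
det is linear in row 0: changing M[0][0] by delta changes det by delta * cofactor(0,0).
Cofactor C_00 = (-1)^(0+0) * minor(0,0) = 0
Entry delta = 2 - -3 = 5
Det delta = 5 * 0 = 0
New det = -12 + 0 = -12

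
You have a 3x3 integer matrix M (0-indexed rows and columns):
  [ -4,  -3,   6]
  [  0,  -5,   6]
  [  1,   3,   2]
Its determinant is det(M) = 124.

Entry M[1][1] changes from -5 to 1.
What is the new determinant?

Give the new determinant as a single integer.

det is linear in row 1: changing M[1][1] by delta changes det by delta * cofactor(1,1).
Cofactor C_11 = (-1)^(1+1) * minor(1,1) = -14
Entry delta = 1 - -5 = 6
Det delta = 6 * -14 = -84
New det = 124 + -84 = 40

Answer: 40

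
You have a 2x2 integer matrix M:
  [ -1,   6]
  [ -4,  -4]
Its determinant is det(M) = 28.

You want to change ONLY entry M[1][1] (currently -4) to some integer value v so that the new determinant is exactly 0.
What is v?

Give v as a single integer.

Answer: 24

Derivation:
det is linear in entry M[1][1]: det = old_det + (v - -4) * C_11
Cofactor C_11 = -1
Want det = 0: 28 + (v - -4) * -1 = 0
  (v - -4) = -28 / -1 = 28
  v = -4 + (28) = 24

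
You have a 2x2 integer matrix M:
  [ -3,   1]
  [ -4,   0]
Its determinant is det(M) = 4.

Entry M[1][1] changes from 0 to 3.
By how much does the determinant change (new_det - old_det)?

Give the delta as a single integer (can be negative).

Cofactor C_11 = -3
Entry delta = 3 - 0 = 3
Det delta = entry_delta * cofactor = 3 * -3 = -9

Answer: -9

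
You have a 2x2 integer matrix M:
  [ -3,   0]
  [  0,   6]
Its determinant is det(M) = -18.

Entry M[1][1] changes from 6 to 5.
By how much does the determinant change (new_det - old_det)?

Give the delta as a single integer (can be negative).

Answer: 3

Derivation:
Cofactor C_11 = -3
Entry delta = 5 - 6 = -1
Det delta = entry_delta * cofactor = -1 * -3 = 3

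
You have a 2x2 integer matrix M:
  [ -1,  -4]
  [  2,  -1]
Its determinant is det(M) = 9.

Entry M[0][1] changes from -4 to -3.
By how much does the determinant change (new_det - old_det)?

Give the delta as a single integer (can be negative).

Answer: -2

Derivation:
Cofactor C_01 = -2
Entry delta = -3 - -4 = 1
Det delta = entry_delta * cofactor = 1 * -2 = -2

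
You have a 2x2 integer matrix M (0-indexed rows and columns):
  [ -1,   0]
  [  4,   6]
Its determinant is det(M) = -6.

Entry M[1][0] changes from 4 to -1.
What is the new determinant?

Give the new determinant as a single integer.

Answer: -6

Derivation:
det is linear in row 1: changing M[1][0] by delta changes det by delta * cofactor(1,0).
Cofactor C_10 = (-1)^(1+0) * minor(1,0) = 0
Entry delta = -1 - 4 = -5
Det delta = -5 * 0 = 0
New det = -6 + 0 = -6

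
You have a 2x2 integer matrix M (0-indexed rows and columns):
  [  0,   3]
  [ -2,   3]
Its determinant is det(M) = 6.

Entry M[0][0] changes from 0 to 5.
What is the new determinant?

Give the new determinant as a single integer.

Answer: 21

Derivation:
det is linear in row 0: changing M[0][0] by delta changes det by delta * cofactor(0,0).
Cofactor C_00 = (-1)^(0+0) * minor(0,0) = 3
Entry delta = 5 - 0 = 5
Det delta = 5 * 3 = 15
New det = 6 + 15 = 21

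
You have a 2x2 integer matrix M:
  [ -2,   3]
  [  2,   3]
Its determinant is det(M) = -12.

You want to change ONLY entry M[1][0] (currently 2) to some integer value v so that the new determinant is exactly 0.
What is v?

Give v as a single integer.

Answer: -2

Derivation:
det is linear in entry M[1][0]: det = old_det + (v - 2) * C_10
Cofactor C_10 = -3
Want det = 0: -12 + (v - 2) * -3 = 0
  (v - 2) = 12 / -3 = -4
  v = 2 + (-4) = -2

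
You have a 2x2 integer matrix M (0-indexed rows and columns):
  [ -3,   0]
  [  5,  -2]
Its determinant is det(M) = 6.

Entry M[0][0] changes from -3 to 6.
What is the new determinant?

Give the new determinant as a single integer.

Answer: -12

Derivation:
det is linear in row 0: changing M[0][0] by delta changes det by delta * cofactor(0,0).
Cofactor C_00 = (-1)^(0+0) * minor(0,0) = -2
Entry delta = 6 - -3 = 9
Det delta = 9 * -2 = -18
New det = 6 + -18 = -12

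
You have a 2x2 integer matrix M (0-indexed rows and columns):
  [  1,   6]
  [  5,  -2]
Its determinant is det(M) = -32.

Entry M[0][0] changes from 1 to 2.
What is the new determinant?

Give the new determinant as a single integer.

det is linear in row 0: changing M[0][0] by delta changes det by delta * cofactor(0,0).
Cofactor C_00 = (-1)^(0+0) * minor(0,0) = -2
Entry delta = 2 - 1 = 1
Det delta = 1 * -2 = -2
New det = -32 + -2 = -34

Answer: -34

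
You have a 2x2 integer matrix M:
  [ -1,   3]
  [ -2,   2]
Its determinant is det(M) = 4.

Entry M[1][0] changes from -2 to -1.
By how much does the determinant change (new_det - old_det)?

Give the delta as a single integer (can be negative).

Answer: -3

Derivation:
Cofactor C_10 = -3
Entry delta = -1 - -2 = 1
Det delta = entry_delta * cofactor = 1 * -3 = -3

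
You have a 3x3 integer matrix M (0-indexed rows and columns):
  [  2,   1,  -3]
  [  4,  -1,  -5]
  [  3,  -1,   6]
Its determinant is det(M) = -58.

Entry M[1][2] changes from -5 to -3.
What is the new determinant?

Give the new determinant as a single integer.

det is linear in row 1: changing M[1][2] by delta changes det by delta * cofactor(1,2).
Cofactor C_12 = (-1)^(1+2) * minor(1,2) = 5
Entry delta = -3 - -5 = 2
Det delta = 2 * 5 = 10
New det = -58 + 10 = -48

Answer: -48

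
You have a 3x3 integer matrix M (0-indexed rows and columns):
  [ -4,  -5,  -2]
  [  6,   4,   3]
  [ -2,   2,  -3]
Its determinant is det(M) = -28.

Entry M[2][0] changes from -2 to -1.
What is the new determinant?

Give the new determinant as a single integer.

det is linear in row 2: changing M[2][0] by delta changes det by delta * cofactor(2,0).
Cofactor C_20 = (-1)^(2+0) * minor(2,0) = -7
Entry delta = -1 - -2 = 1
Det delta = 1 * -7 = -7
New det = -28 + -7 = -35

Answer: -35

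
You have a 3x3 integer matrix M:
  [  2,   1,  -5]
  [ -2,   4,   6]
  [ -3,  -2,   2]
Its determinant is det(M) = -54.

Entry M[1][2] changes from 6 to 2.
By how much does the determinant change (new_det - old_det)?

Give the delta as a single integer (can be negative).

Cofactor C_12 = 1
Entry delta = 2 - 6 = -4
Det delta = entry_delta * cofactor = -4 * 1 = -4

Answer: -4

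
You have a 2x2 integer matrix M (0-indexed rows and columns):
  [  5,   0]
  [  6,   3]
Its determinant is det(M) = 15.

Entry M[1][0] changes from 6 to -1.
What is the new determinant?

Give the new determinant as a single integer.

Answer: 15

Derivation:
det is linear in row 1: changing M[1][0] by delta changes det by delta * cofactor(1,0).
Cofactor C_10 = (-1)^(1+0) * minor(1,0) = 0
Entry delta = -1 - 6 = -7
Det delta = -7 * 0 = 0
New det = 15 + 0 = 15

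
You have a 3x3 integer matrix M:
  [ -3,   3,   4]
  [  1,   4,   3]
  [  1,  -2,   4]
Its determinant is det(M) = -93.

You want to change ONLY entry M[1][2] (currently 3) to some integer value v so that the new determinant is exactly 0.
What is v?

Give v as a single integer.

Answer: -28

Derivation:
det is linear in entry M[1][2]: det = old_det + (v - 3) * C_12
Cofactor C_12 = -3
Want det = 0: -93 + (v - 3) * -3 = 0
  (v - 3) = 93 / -3 = -31
  v = 3 + (-31) = -28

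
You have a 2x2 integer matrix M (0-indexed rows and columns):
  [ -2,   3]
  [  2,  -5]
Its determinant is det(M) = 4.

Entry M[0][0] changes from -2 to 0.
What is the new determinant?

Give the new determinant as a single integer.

Answer: -6

Derivation:
det is linear in row 0: changing M[0][0] by delta changes det by delta * cofactor(0,0).
Cofactor C_00 = (-1)^(0+0) * minor(0,0) = -5
Entry delta = 0 - -2 = 2
Det delta = 2 * -5 = -10
New det = 4 + -10 = -6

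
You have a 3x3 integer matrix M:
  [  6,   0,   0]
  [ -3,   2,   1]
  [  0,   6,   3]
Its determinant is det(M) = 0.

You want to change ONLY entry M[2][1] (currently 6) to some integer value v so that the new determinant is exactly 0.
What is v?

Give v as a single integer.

Answer: 6

Derivation:
det is linear in entry M[2][1]: det = old_det + (v - 6) * C_21
Cofactor C_21 = -6
Want det = 0: 0 + (v - 6) * -6 = 0
  (v - 6) = 0 / -6 = 0
  v = 6 + (0) = 6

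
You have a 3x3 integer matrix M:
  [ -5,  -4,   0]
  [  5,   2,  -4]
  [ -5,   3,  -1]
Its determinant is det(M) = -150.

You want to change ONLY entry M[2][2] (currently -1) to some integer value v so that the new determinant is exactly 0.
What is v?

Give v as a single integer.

Answer: 14

Derivation:
det is linear in entry M[2][2]: det = old_det + (v - -1) * C_22
Cofactor C_22 = 10
Want det = 0: -150 + (v - -1) * 10 = 0
  (v - -1) = 150 / 10 = 15
  v = -1 + (15) = 14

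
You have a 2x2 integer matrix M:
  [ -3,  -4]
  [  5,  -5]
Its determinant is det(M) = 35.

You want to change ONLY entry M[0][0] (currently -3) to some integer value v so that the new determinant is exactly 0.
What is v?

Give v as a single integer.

det is linear in entry M[0][0]: det = old_det + (v - -3) * C_00
Cofactor C_00 = -5
Want det = 0: 35 + (v - -3) * -5 = 0
  (v - -3) = -35 / -5 = 7
  v = -3 + (7) = 4

Answer: 4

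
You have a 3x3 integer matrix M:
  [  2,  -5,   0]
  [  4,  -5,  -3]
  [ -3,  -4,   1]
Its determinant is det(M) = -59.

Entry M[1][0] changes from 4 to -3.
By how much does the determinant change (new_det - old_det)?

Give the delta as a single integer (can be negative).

Answer: -35

Derivation:
Cofactor C_10 = 5
Entry delta = -3 - 4 = -7
Det delta = entry_delta * cofactor = -7 * 5 = -35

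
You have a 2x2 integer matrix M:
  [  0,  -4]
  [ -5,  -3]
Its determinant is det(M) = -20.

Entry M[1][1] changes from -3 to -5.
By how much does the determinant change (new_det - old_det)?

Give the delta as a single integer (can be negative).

Cofactor C_11 = 0
Entry delta = -5 - -3 = -2
Det delta = entry_delta * cofactor = -2 * 0 = 0

Answer: 0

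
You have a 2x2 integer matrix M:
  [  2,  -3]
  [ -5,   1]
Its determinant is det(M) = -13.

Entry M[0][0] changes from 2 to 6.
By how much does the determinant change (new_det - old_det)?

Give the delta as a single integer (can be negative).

Answer: 4

Derivation:
Cofactor C_00 = 1
Entry delta = 6 - 2 = 4
Det delta = entry_delta * cofactor = 4 * 1 = 4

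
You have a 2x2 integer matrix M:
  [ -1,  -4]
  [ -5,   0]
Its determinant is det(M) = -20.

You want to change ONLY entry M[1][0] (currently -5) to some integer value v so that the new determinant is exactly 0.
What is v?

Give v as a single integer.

det is linear in entry M[1][0]: det = old_det + (v - -5) * C_10
Cofactor C_10 = 4
Want det = 0: -20 + (v - -5) * 4 = 0
  (v - -5) = 20 / 4 = 5
  v = -5 + (5) = 0

Answer: 0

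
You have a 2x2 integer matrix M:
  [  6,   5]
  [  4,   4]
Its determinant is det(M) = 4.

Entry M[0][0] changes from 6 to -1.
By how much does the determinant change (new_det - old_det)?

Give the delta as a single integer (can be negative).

Cofactor C_00 = 4
Entry delta = -1 - 6 = -7
Det delta = entry_delta * cofactor = -7 * 4 = -28

Answer: -28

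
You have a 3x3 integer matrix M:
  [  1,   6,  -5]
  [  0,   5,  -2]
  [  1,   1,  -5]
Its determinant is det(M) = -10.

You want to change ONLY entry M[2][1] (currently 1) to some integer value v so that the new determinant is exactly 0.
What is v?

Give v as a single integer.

det is linear in entry M[2][1]: det = old_det + (v - 1) * C_21
Cofactor C_21 = 2
Want det = 0: -10 + (v - 1) * 2 = 0
  (v - 1) = 10 / 2 = 5
  v = 1 + (5) = 6

Answer: 6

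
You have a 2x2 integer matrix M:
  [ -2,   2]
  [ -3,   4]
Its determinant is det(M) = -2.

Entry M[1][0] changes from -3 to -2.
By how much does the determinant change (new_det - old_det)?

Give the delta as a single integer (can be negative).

Answer: -2

Derivation:
Cofactor C_10 = -2
Entry delta = -2 - -3 = 1
Det delta = entry_delta * cofactor = 1 * -2 = -2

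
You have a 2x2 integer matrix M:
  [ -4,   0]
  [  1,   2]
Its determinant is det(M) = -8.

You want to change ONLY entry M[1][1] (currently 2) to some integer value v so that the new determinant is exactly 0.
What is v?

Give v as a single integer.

det is linear in entry M[1][1]: det = old_det + (v - 2) * C_11
Cofactor C_11 = -4
Want det = 0: -8 + (v - 2) * -4 = 0
  (v - 2) = 8 / -4 = -2
  v = 2 + (-2) = 0

Answer: 0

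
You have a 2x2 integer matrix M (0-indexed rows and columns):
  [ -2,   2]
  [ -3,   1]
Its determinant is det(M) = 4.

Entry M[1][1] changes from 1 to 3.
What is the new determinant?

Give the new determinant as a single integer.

det is linear in row 1: changing M[1][1] by delta changes det by delta * cofactor(1,1).
Cofactor C_11 = (-1)^(1+1) * minor(1,1) = -2
Entry delta = 3 - 1 = 2
Det delta = 2 * -2 = -4
New det = 4 + -4 = 0

Answer: 0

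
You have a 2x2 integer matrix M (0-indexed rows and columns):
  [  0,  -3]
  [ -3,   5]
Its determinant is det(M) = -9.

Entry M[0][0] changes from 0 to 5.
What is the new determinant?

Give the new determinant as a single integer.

det is linear in row 0: changing M[0][0] by delta changes det by delta * cofactor(0,0).
Cofactor C_00 = (-1)^(0+0) * minor(0,0) = 5
Entry delta = 5 - 0 = 5
Det delta = 5 * 5 = 25
New det = -9 + 25 = 16

Answer: 16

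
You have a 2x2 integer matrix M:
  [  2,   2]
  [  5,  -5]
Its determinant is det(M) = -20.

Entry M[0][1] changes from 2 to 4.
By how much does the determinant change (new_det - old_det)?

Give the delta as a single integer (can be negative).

Cofactor C_01 = -5
Entry delta = 4 - 2 = 2
Det delta = entry_delta * cofactor = 2 * -5 = -10

Answer: -10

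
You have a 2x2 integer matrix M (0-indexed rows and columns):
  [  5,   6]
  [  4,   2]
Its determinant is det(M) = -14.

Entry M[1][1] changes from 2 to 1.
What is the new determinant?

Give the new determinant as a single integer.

Answer: -19

Derivation:
det is linear in row 1: changing M[1][1] by delta changes det by delta * cofactor(1,1).
Cofactor C_11 = (-1)^(1+1) * minor(1,1) = 5
Entry delta = 1 - 2 = -1
Det delta = -1 * 5 = -5
New det = -14 + -5 = -19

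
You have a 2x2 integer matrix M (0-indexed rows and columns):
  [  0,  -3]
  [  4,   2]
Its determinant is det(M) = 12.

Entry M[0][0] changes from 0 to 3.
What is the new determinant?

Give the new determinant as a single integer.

det is linear in row 0: changing M[0][0] by delta changes det by delta * cofactor(0,0).
Cofactor C_00 = (-1)^(0+0) * minor(0,0) = 2
Entry delta = 3 - 0 = 3
Det delta = 3 * 2 = 6
New det = 12 + 6 = 18

Answer: 18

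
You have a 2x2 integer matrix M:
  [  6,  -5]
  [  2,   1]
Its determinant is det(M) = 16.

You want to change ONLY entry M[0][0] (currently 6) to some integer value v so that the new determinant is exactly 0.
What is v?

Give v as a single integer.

det is linear in entry M[0][0]: det = old_det + (v - 6) * C_00
Cofactor C_00 = 1
Want det = 0: 16 + (v - 6) * 1 = 0
  (v - 6) = -16 / 1 = -16
  v = 6 + (-16) = -10

Answer: -10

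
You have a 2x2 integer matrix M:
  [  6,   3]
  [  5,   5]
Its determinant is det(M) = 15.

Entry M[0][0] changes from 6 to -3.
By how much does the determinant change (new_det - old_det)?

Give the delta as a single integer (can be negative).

Answer: -45

Derivation:
Cofactor C_00 = 5
Entry delta = -3 - 6 = -9
Det delta = entry_delta * cofactor = -9 * 5 = -45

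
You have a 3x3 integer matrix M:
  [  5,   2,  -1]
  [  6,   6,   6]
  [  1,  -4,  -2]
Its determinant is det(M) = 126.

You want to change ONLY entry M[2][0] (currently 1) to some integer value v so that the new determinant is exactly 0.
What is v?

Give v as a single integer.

det is linear in entry M[2][0]: det = old_det + (v - 1) * C_20
Cofactor C_20 = 18
Want det = 0: 126 + (v - 1) * 18 = 0
  (v - 1) = -126 / 18 = -7
  v = 1 + (-7) = -6

Answer: -6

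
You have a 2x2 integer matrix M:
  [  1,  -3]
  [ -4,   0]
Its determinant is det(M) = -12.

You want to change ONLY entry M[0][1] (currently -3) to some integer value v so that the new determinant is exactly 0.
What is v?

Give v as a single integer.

det is linear in entry M[0][1]: det = old_det + (v - -3) * C_01
Cofactor C_01 = 4
Want det = 0: -12 + (v - -3) * 4 = 0
  (v - -3) = 12 / 4 = 3
  v = -3 + (3) = 0

Answer: 0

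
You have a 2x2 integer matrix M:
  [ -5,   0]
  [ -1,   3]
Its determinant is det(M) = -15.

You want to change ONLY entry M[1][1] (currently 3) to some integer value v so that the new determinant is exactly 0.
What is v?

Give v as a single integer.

det is linear in entry M[1][1]: det = old_det + (v - 3) * C_11
Cofactor C_11 = -5
Want det = 0: -15 + (v - 3) * -5 = 0
  (v - 3) = 15 / -5 = -3
  v = 3 + (-3) = 0

Answer: 0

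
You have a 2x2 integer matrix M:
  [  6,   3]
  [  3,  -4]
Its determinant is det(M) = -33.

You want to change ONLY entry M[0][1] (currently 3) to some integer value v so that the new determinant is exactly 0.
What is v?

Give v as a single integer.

Answer: -8

Derivation:
det is linear in entry M[0][1]: det = old_det + (v - 3) * C_01
Cofactor C_01 = -3
Want det = 0: -33 + (v - 3) * -3 = 0
  (v - 3) = 33 / -3 = -11
  v = 3 + (-11) = -8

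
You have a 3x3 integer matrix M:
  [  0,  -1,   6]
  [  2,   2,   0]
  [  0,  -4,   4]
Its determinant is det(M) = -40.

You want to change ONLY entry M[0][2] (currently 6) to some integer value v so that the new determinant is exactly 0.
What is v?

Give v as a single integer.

Answer: 1

Derivation:
det is linear in entry M[0][2]: det = old_det + (v - 6) * C_02
Cofactor C_02 = -8
Want det = 0: -40 + (v - 6) * -8 = 0
  (v - 6) = 40 / -8 = -5
  v = 6 + (-5) = 1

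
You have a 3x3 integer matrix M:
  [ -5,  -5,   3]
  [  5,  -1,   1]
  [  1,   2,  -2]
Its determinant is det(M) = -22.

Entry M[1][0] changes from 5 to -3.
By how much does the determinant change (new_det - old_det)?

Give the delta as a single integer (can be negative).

Cofactor C_10 = -4
Entry delta = -3 - 5 = -8
Det delta = entry_delta * cofactor = -8 * -4 = 32

Answer: 32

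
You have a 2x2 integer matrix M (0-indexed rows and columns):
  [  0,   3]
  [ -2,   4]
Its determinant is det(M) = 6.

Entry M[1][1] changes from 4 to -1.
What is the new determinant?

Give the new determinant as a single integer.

Answer: 6

Derivation:
det is linear in row 1: changing M[1][1] by delta changes det by delta * cofactor(1,1).
Cofactor C_11 = (-1)^(1+1) * minor(1,1) = 0
Entry delta = -1 - 4 = -5
Det delta = -5 * 0 = 0
New det = 6 + 0 = 6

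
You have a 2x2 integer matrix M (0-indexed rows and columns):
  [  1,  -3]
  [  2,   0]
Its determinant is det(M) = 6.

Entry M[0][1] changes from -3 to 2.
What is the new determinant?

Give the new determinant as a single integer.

Answer: -4

Derivation:
det is linear in row 0: changing M[0][1] by delta changes det by delta * cofactor(0,1).
Cofactor C_01 = (-1)^(0+1) * minor(0,1) = -2
Entry delta = 2 - -3 = 5
Det delta = 5 * -2 = -10
New det = 6 + -10 = -4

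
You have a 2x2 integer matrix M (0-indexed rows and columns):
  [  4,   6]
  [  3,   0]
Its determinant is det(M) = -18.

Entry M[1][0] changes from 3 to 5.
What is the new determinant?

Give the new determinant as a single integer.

det is linear in row 1: changing M[1][0] by delta changes det by delta * cofactor(1,0).
Cofactor C_10 = (-1)^(1+0) * minor(1,0) = -6
Entry delta = 5 - 3 = 2
Det delta = 2 * -6 = -12
New det = -18 + -12 = -30

Answer: -30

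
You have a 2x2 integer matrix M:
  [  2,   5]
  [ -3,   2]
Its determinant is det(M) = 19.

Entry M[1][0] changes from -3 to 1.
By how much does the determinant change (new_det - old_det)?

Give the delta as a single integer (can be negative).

Answer: -20

Derivation:
Cofactor C_10 = -5
Entry delta = 1 - -3 = 4
Det delta = entry_delta * cofactor = 4 * -5 = -20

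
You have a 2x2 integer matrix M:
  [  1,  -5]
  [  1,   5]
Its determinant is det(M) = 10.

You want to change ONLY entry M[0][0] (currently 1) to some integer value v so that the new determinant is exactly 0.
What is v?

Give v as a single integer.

det is linear in entry M[0][0]: det = old_det + (v - 1) * C_00
Cofactor C_00 = 5
Want det = 0: 10 + (v - 1) * 5 = 0
  (v - 1) = -10 / 5 = -2
  v = 1 + (-2) = -1

Answer: -1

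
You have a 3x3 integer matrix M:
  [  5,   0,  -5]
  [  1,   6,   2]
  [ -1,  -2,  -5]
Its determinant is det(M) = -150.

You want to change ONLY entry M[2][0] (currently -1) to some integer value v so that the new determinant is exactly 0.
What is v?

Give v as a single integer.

det is linear in entry M[2][0]: det = old_det + (v - -1) * C_20
Cofactor C_20 = 30
Want det = 0: -150 + (v - -1) * 30 = 0
  (v - -1) = 150 / 30 = 5
  v = -1 + (5) = 4

Answer: 4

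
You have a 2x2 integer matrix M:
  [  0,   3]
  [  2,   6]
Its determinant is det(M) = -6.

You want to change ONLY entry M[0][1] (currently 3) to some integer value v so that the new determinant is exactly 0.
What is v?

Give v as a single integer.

det is linear in entry M[0][1]: det = old_det + (v - 3) * C_01
Cofactor C_01 = -2
Want det = 0: -6 + (v - 3) * -2 = 0
  (v - 3) = 6 / -2 = -3
  v = 3 + (-3) = 0

Answer: 0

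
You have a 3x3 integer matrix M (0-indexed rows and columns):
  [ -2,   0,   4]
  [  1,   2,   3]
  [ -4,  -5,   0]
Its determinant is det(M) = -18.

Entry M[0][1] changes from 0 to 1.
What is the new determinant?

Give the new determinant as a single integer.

Answer: -30

Derivation:
det is linear in row 0: changing M[0][1] by delta changes det by delta * cofactor(0,1).
Cofactor C_01 = (-1)^(0+1) * minor(0,1) = -12
Entry delta = 1 - 0 = 1
Det delta = 1 * -12 = -12
New det = -18 + -12 = -30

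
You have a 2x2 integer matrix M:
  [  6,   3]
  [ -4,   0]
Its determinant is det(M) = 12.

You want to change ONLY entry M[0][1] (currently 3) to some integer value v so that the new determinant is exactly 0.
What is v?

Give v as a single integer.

det is linear in entry M[0][1]: det = old_det + (v - 3) * C_01
Cofactor C_01 = 4
Want det = 0: 12 + (v - 3) * 4 = 0
  (v - 3) = -12 / 4 = -3
  v = 3 + (-3) = 0

Answer: 0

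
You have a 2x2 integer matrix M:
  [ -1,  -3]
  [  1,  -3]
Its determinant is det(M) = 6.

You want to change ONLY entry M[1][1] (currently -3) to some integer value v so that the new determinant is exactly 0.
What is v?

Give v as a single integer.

det is linear in entry M[1][1]: det = old_det + (v - -3) * C_11
Cofactor C_11 = -1
Want det = 0: 6 + (v - -3) * -1 = 0
  (v - -3) = -6 / -1 = 6
  v = -3 + (6) = 3

Answer: 3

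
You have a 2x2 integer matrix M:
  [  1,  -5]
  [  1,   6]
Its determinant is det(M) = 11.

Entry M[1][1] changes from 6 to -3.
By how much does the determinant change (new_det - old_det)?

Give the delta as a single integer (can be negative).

Cofactor C_11 = 1
Entry delta = -3 - 6 = -9
Det delta = entry_delta * cofactor = -9 * 1 = -9

Answer: -9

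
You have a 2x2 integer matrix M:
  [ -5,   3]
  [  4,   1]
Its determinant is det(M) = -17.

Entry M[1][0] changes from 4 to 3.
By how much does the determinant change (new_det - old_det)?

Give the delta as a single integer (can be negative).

Answer: 3

Derivation:
Cofactor C_10 = -3
Entry delta = 3 - 4 = -1
Det delta = entry_delta * cofactor = -1 * -3 = 3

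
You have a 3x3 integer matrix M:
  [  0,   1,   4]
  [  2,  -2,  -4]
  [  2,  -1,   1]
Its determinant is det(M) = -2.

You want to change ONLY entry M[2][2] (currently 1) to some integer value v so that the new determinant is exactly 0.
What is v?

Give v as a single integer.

Answer: 0

Derivation:
det is linear in entry M[2][2]: det = old_det + (v - 1) * C_22
Cofactor C_22 = -2
Want det = 0: -2 + (v - 1) * -2 = 0
  (v - 1) = 2 / -2 = -1
  v = 1 + (-1) = 0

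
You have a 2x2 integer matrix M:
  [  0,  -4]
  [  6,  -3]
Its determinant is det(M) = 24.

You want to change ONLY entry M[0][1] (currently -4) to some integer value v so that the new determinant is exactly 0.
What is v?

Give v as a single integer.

det is linear in entry M[0][1]: det = old_det + (v - -4) * C_01
Cofactor C_01 = -6
Want det = 0: 24 + (v - -4) * -6 = 0
  (v - -4) = -24 / -6 = 4
  v = -4 + (4) = 0

Answer: 0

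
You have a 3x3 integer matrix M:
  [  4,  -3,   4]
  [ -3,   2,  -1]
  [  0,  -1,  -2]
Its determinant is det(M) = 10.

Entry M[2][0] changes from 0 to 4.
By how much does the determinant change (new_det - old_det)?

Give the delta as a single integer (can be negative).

Answer: -20

Derivation:
Cofactor C_20 = -5
Entry delta = 4 - 0 = 4
Det delta = entry_delta * cofactor = 4 * -5 = -20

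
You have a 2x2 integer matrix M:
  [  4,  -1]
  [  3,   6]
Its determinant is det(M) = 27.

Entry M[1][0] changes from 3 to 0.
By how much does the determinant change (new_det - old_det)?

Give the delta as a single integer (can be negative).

Answer: -3

Derivation:
Cofactor C_10 = 1
Entry delta = 0 - 3 = -3
Det delta = entry_delta * cofactor = -3 * 1 = -3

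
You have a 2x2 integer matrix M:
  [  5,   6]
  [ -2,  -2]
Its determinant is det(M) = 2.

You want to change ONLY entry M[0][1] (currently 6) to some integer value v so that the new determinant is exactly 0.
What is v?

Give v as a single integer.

det is linear in entry M[0][1]: det = old_det + (v - 6) * C_01
Cofactor C_01 = 2
Want det = 0: 2 + (v - 6) * 2 = 0
  (v - 6) = -2 / 2 = -1
  v = 6 + (-1) = 5

Answer: 5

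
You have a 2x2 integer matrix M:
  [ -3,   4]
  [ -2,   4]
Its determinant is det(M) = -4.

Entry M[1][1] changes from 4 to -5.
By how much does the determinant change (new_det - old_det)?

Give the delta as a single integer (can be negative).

Cofactor C_11 = -3
Entry delta = -5 - 4 = -9
Det delta = entry_delta * cofactor = -9 * -3 = 27

Answer: 27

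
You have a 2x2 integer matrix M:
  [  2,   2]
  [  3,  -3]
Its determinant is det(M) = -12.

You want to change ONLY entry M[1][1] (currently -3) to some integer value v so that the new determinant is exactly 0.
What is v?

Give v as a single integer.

det is linear in entry M[1][1]: det = old_det + (v - -3) * C_11
Cofactor C_11 = 2
Want det = 0: -12 + (v - -3) * 2 = 0
  (v - -3) = 12 / 2 = 6
  v = -3 + (6) = 3

Answer: 3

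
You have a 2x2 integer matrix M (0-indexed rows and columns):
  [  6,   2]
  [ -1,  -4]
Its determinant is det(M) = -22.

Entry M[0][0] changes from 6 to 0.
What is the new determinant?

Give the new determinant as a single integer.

Answer: 2

Derivation:
det is linear in row 0: changing M[0][0] by delta changes det by delta * cofactor(0,0).
Cofactor C_00 = (-1)^(0+0) * minor(0,0) = -4
Entry delta = 0 - 6 = -6
Det delta = -6 * -4 = 24
New det = -22 + 24 = 2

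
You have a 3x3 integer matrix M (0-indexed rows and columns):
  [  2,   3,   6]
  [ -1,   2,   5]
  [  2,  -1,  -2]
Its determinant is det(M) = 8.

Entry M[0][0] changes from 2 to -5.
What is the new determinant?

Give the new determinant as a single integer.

det is linear in row 0: changing M[0][0] by delta changes det by delta * cofactor(0,0).
Cofactor C_00 = (-1)^(0+0) * minor(0,0) = 1
Entry delta = -5 - 2 = -7
Det delta = -7 * 1 = -7
New det = 8 + -7 = 1

Answer: 1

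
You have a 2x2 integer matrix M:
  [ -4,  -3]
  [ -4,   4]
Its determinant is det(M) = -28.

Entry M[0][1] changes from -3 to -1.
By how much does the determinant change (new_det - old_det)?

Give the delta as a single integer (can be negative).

Cofactor C_01 = 4
Entry delta = -1 - -3 = 2
Det delta = entry_delta * cofactor = 2 * 4 = 8

Answer: 8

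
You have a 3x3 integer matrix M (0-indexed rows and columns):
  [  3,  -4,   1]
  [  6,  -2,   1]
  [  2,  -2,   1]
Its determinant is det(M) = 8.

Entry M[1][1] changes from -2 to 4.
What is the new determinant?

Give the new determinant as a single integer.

det is linear in row 1: changing M[1][1] by delta changes det by delta * cofactor(1,1).
Cofactor C_11 = (-1)^(1+1) * minor(1,1) = 1
Entry delta = 4 - -2 = 6
Det delta = 6 * 1 = 6
New det = 8 + 6 = 14

Answer: 14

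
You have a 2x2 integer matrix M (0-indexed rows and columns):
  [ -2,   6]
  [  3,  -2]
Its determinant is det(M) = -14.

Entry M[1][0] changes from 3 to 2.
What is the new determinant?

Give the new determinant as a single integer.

det is linear in row 1: changing M[1][0] by delta changes det by delta * cofactor(1,0).
Cofactor C_10 = (-1)^(1+0) * minor(1,0) = -6
Entry delta = 2 - 3 = -1
Det delta = -1 * -6 = 6
New det = -14 + 6 = -8

Answer: -8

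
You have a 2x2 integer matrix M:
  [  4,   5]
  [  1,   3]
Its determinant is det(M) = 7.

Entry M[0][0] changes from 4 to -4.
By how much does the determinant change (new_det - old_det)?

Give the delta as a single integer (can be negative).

Cofactor C_00 = 3
Entry delta = -4 - 4 = -8
Det delta = entry_delta * cofactor = -8 * 3 = -24

Answer: -24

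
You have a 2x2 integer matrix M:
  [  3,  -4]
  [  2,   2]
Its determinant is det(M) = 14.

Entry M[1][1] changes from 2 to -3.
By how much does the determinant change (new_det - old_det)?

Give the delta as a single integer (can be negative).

Cofactor C_11 = 3
Entry delta = -3 - 2 = -5
Det delta = entry_delta * cofactor = -5 * 3 = -15

Answer: -15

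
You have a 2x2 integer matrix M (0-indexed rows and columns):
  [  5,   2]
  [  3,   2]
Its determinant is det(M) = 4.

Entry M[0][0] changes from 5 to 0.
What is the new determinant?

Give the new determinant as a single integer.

Answer: -6

Derivation:
det is linear in row 0: changing M[0][0] by delta changes det by delta * cofactor(0,0).
Cofactor C_00 = (-1)^(0+0) * minor(0,0) = 2
Entry delta = 0 - 5 = -5
Det delta = -5 * 2 = -10
New det = 4 + -10 = -6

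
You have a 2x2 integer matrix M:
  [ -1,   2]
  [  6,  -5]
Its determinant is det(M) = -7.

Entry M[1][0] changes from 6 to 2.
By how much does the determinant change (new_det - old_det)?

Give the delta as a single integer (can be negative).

Cofactor C_10 = -2
Entry delta = 2 - 6 = -4
Det delta = entry_delta * cofactor = -4 * -2 = 8

Answer: 8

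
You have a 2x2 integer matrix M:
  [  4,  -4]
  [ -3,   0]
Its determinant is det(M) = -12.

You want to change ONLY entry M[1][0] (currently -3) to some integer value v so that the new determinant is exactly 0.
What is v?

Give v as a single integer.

det is linear in entry M[1][0]: det = old_det + (v - -3) * C_10
Cofactor C_10 = 4
Want det = 0: -12 + (v - -3) * 4 = 0
  (v - -3) = 12 / 4 = 3
  v = -3 + (3) = 0

Answer: 0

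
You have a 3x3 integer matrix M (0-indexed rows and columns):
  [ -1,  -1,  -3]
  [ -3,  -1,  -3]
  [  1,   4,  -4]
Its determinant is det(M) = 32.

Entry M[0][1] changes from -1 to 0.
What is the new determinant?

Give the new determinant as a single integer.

det is linear in row 0: changing M[0][1] by delta changes det by delta * cofactor(0,1).
Cofactor C_01 = (-1)^(0+1) * minor(0,1) = -15
Entry delta = 0 - -1 = 1
Det delta = 1 * -15 = -15
New det = 32 + -15 = 17

Answer: 17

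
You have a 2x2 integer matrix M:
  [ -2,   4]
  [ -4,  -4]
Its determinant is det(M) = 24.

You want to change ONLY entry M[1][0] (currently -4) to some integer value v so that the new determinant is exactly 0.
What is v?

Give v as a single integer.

Answer: 2

Derivation:
det is linear in entry M[1][0]: det = old_det + (v - -4) * C_10
Cofactor C_10 = -4
Want det = 0: 24 + (v - -4) * -4 = 0
  (v - -4) = -24 / -4 = 6
  v = -4 + (6) = 2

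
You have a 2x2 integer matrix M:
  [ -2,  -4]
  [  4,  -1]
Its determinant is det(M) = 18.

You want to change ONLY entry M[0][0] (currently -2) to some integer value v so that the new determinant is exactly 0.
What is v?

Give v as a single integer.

Answer: 16

Derivation:
det is linear in entry M[0][0]: det = old_det + (v - -2) * C_00
Cofactor C_00 = -1
Want det = 0: 18 + (v - -2) * -1 = 0
  (v - -2) = -18 / -1 = 18
  v = -2 + (18) = 16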